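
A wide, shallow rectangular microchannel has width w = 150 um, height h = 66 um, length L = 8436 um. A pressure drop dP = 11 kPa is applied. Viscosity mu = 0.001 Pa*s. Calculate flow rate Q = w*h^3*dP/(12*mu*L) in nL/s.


Step 1: Convert all dimensions to SI (meters).
w = 150e-6 m, h = 66e-6 m, L = 8436e-6 m, dP = 11e3 Pa
Step 2: Q = w * h^3 * dP / (12 * mu * L)
Q = 150e-6 * (66e-6)^3 * 11e3 / (12 * 0.001 * 8436e-6) = 4.68595306e-09 m^3/s
Step 3: Convert Q from m^3/s to nL/s (1 m^3 = 1e12 nL, so multiply by 1e12).
Q = 4685.953 nL/s


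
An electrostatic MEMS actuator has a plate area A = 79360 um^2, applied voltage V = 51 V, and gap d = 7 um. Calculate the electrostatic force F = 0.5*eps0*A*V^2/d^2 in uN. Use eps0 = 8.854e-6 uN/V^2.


Step 1: Identify parameters.
eps0 = 8.854e-6 uN/V^2, A = 79360 um^2, V = 51 V, d = 7 um
Step 2: Compute V^2 = 51^2 = 2601
Step 3: Compute d^2 = 7^2 = 49
Step 4: F = 0.5 * 8.854e-6 * 79360 * 2601 / 49
F = 18.649 uN


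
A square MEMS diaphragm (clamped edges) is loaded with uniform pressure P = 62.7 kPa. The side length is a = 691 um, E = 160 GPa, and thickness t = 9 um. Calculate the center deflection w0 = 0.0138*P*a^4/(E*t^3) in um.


Step 1: Convert pressure to compatible units (E is in GPa, so P in GPa).
P = 62.7 kPa = 62.7e-6 GPa
Step 2: Compute numerator: 0.0138 * P * a^4.
a^4 = 691^4 = 227988105361
numerator = 0.0138 * 62.7e-6 * 227988105361 = 1.97269e+05
Step 3: Compute denominator: E * t^3 = 160 * 9^3 = 116640
Step 4: w0 = numerator / denominator = 1.97269e+05 / 116640 = 1.6913 um


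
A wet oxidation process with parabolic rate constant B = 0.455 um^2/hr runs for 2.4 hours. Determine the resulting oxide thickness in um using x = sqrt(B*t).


Step 1: Compute B*t = 0.455 * 2.4 = 1.092
Step 2: x = sqrt(1.092)
x = 1.045 um


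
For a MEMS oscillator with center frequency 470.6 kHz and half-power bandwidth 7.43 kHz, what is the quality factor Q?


Step 1: Q = f0 / bandwidth
Step 2: Q = 470.6 / 7.43
Q = 63.3


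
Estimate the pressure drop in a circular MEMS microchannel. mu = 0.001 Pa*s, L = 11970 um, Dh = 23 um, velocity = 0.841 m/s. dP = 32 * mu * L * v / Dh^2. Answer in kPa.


Step 1: Convert to SI: L = 11970e-6 m, Dh = 23e-6 m
Step 2: dP = 32 * 0.001 * 11970e-6 * 0.841 / (23e-6)^2
Step 3: dP = 608953.95 Pa
Step 4: Convert to kPa: dP = 608.95 kPa


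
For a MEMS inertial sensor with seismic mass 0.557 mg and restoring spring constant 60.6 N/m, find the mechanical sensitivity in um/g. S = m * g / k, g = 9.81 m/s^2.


Step 1: Convert mass: m = 0.557 mg = 5.57e-07 kg
Step 2: S = m * g / k = 5.57e-07 * 9.81 / 60.6
Step 3: S = 9.02e-08 m/g
Step 4: Convert to um/g: S = 0.09 um/g


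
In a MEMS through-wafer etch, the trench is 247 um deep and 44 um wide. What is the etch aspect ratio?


Step 1: AR = depth / width
Step 2: AR = 247 / 44
AR = 5.6


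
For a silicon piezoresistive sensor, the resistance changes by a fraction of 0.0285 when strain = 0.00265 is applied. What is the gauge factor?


Step 1: Identify values.
dR/R = 0.0285, strain = 0.00265
Step 2: GF = (dR/R) / strain = 0.0285 / 0.00265
GF = 10.8


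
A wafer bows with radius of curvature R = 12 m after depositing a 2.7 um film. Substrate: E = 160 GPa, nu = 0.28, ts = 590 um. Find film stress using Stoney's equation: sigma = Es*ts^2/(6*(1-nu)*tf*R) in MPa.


Step 1: Compute numerator: Es * ts^2 = 160 * 590^2 = 55696000 (GPa*um^2)
Step 2: Compute denominator (R in um): 6*(1-nu)*tf*R = 6*0.72*2.7*12e6 = 139968000.0 (um^2)
Step 3: sigma (GPa) = 55696000 / 139968000.0 = 3.9792e-01 GPa
Step 4: Convert to MPa (x1000): sigma = 397.9 MPa


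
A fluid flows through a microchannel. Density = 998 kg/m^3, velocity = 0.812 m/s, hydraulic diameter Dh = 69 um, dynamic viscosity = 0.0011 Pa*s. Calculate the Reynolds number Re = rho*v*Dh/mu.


Step 1: Convert Dh to meters: Dh = 69e-6 m
Step 2: Re = rho * v * Dh / mu
Re = 998 * 0.812 * 69e-6 / 0.0011
Re = 50.833


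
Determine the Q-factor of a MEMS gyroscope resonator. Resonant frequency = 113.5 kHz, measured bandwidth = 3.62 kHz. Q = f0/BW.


Step 1: Q = f0 / bandwidth
Step 2: Q = 113.5 / 3.62
Q = 31.4


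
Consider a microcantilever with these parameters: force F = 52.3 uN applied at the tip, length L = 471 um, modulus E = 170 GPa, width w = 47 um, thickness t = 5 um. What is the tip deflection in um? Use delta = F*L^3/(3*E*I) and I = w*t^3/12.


Step 1: Calculate the second moment of area.
I = w * t^3 / 12 = 47 * 5^3 / 12 = 489.5833 um^4
Step 2: Convert E to consistent units (1 GPa = 1000 uN/um^2).
E = 170 GPa = 170000 uN/um^2
Step 3: Calculate tip deflection.
delta = F * L^3 / (3 * E * I)
delta = 52.3 * 471^3 / (3 * 170000 * 489.5833)
delta = 21.8861 um


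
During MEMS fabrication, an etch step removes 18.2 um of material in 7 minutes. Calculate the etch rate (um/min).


Step 1: Etch rate = depth / time
Step 2: rate = 18.2 / 7
rate = 2.6 um/min


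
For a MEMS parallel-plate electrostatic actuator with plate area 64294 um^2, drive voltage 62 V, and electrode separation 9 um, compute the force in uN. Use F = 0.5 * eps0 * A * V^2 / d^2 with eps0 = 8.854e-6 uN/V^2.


Step 1: Identify parameters.
eps0 = 8.854e-6 uN/V^2, A = 64294 um^2, V = 62 V, d = 9 um
Step 2: Compute V^2 = 62^2 = 3844
Step 3: Compute d^2 = 9^2 = 81
Step 4: F = 0.5 * 8.854e-6 * 64294 * 3844 / 81
F = 13.508 uN


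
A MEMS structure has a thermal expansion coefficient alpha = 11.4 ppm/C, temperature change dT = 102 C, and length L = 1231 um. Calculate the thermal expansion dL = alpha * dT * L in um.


Step 1: Convert CTE: alpha = 11.4 ppm/C = 11.4e-6 /C
Step 2: dL = 11.4e-6 * 102 * 1231
dL = 1.4314 um


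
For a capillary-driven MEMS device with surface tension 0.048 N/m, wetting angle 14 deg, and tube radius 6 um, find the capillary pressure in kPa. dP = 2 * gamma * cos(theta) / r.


Step 1: cos(14 deg) = 0.9703
Step 2: Convert r to m: r = 6e-6 m
Step 3: dP = 2 * 0.048 * 0.9703 / 6e-6 = 15524.8 Pa
Step 4: Convert Pa to kPa (divide by 1000).
dP = 15.52 kPa


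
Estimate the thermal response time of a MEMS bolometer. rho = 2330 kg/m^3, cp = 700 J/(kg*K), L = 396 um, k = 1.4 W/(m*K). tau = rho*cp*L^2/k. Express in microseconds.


Step 1: Convert L to m: L = 396e-6 m
Step 2: L^2 = (396e-6)^2 = 1.56816e-07 m^2
Step 3: tau = 2330 * 700 * 1.56816e-07 / 1.4 = 1.8269064e-01 s
Step 4: Convert to microseconds (multiply by 1e6).
tau = 182690.64 us


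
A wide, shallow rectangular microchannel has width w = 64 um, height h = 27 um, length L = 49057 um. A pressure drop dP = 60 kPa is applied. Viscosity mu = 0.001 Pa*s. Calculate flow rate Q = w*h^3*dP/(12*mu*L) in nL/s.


Step 1: Convert all dimensions to SI (meters).
w = 64e-6 m, h = 27e-6 m, L = 49057e-6 m, dP = 60e3 Pa
Step 2: Q = w * h^3 * dP / (12 * mu * L)
Q = 64e-6 * (27e-6)^3 * 60e3 / (12 * 0.001 * 49057e-6) = 1.2839269e-10 m^3/s
Step 3: Convert Q from m^3/s to nL/s (1 m^3 = 1e12 nL, so multiply by 1e12).
Q = 128.393 nL/s


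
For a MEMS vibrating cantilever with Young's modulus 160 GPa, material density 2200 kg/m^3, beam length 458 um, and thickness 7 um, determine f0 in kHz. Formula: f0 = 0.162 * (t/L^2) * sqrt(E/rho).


Step 1: Convert units to SI.
t_SI = 7e-6 m, L_SI = 458e-6 m
Step 2: Calculate sqrt(E/rho).
sqrt(160e9 / 2200) = 8528.03 m/s
Step 3: Compute f0.
f0 = 0.162 * 7e-6 / (458e-6)^2 * 8528.03 = 46103.2 Hz = 46.1 kHz


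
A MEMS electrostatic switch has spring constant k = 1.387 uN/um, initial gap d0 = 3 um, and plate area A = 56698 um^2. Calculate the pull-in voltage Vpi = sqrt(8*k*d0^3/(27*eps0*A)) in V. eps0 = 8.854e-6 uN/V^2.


Step 1: Compute numerator: 8 * k * d0^3 = 8 * 1.387 * 3^3 = 299.592
Step 2: Compute denominator: 27 * eps0 * A = 27 * 8.854e-6 * 56698 = 13.55411
Step 3: Vpi = sqrt(299.592 / 13.55411)
Vpi = 4.7 V


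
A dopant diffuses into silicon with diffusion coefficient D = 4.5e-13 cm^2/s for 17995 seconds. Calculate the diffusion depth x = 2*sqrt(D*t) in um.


Step 1: Compute D*t = 4.5e-13 * 17995 = 8.09775e-09 cm^2
Step 2: sqrt(D*t) = 8.999e-05 cm
Step 3: x = 2 * 8.999e-05 cm = 1.7998e-04 cm
Step 4: Convert to um (1 cm = 1e4 um): x = 1.8 um


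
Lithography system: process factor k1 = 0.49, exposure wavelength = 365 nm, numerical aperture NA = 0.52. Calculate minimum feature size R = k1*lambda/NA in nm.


Step 1: Identify values: k1 = 0.49, lambda = 365 nm, NA = 0.52
Step 2: R = k1 * lambda / NA
R = 0.49 * 365 / 0.52
R = 343.9 nm


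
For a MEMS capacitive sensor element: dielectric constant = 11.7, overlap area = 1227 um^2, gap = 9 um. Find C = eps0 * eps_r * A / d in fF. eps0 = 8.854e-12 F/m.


Step 1: Convert area to m^2: A = 1227e-12 m^2
Step 2: Convert gap to m: d = 9e-6 m
Step 3: C = eps0 * eps_r * A / d
C = 8.854e-12 * 11.7 * 1227e-12 / 9e-6
Step 4: Convert to fF (multiply by 1e15).
C = 14.12 fF


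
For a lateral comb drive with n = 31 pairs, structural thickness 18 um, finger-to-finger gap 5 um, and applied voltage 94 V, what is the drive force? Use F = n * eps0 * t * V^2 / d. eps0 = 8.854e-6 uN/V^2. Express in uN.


Step 1: Parameters: n=31, eps0=8.854e-6 uN/V^2, t=18 um, V=94 V, d=5 um
Step 2: V^2 = 8836
Step 3: F = 31 * 8.854e-6 * 18 * 8836 / 5
F = 8.731 uN


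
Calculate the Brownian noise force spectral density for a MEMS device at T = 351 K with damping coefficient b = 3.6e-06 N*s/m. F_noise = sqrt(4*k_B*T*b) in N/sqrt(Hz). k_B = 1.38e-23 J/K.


Step 1: Compute 4 * k_B * T * b
= 4 * 1.38e-23 * 351 * 3.6e-06
= 6.9751e-26 N^2/Hz
Step 2: F_noise = sqrt(6.9751e-26)
F_noise = 2.64e-13 N/sqrt(Hz)


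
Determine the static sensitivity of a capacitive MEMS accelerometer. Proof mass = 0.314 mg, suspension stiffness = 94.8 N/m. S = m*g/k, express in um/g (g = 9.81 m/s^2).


Step 1: Convert mass: m = 0.314 mg = 3.14e-07 kg
Step 2: S = m * g / k = 3.14e-07 * 9.81 / 94.8
Step 3: S = 3.25e-08 m/g
Step 4: Convert to um/g: S = 0.032 um/g


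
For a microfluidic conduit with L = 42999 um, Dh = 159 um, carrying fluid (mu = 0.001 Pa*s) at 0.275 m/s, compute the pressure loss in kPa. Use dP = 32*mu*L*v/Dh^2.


Step 1: Convert to SI: L = 42999e-6 m, Dh = 159e-6 m
Step 2: dP = 32 * 0.001 * 42999e-6 * 0.275 / (159e-6)^2
Step 3: dP = 14967.41 Pa
Step 4: Convert to kPa: dP = 14.97 kPa


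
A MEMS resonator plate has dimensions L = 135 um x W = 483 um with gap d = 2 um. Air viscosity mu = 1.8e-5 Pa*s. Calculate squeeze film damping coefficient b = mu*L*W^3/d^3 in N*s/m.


Step 1: Convert to SI.
L = 135e-6 m, W = 483e-6 m, d = 2e-6 m
Step 2: W^3 = (483e-6)^3 = 1.13e-10 m^3
Step 3: d^3 = (2e-6)^3 = 8.00e-18 m^3
Step 4: b = 1.8e-5 * 135e-6 * 1.13e-10 / 8.00e-18
b = 3.42e-02 N*s/m


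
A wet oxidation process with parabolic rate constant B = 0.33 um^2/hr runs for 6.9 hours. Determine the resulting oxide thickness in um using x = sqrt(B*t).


Step 1: Compute B*t = 0.33 * 6.9 = 2.277
Step 2: x = sqrt(2.277)
x = 1.509 um


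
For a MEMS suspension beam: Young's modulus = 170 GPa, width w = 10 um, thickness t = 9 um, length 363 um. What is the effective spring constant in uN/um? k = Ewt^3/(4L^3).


Step 1: Convert E to consistent units (1 GPa = 1000 uN/um^2).
E = 170 GPa = 170000 uN/um^2
Step 2: Compute t^3 = 9^3 = 729
Step 3: Compute L^3 = 363^3 = 47832147
Step 4: k = 170000 * 10 * 729 / (4 * 47832147)
k = 6.4773 uN/um


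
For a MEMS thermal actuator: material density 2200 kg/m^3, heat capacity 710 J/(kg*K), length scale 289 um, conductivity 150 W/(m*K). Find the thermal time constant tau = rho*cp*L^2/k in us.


Step 1: Convert L to m: L = 289e-6 m
Step 2: L^2 = (289e-6)^2 = 8.3521e-08 m^2
Step 3: tau = 2200 * 710 * 8.3521e-08 / 150 = 8.6973201e-04 s
Step 4: Convert to microseconds (multiply by 1e6).
tau = 869.732 us


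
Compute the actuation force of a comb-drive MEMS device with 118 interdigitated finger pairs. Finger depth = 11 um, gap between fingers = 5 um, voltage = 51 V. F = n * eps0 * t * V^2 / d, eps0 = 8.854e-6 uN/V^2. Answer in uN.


Step 1: Parameters: n=118, eps0=8.854e-6 uN/V^2, t=11 um, V=51 V, d=5 um
Step 2: V^2 = 2601
Step 3: F = 118 * 8.854e-6 * 11 * 2601 / 5
F = 5.978 uN


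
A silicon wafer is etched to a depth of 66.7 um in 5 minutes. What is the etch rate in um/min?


Step 1: Etch rate = depth / time
Step 2: rate = 66.7 / 5
rate = 13.34 um/min


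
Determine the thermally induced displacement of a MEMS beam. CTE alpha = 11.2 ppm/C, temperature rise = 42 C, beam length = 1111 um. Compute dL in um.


Step 1: Convert CTE: alpha = 11.2 ppm/C = 11.2e-6 /C
Step 2: dL = 11.2e-6 * 42 * 1111
dL = 0.5226 um


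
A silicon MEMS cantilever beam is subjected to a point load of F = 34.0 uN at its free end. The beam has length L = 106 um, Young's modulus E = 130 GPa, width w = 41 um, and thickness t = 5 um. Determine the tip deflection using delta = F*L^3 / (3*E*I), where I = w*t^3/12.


Step 1: Calculate the second moment of area.
I = w * t^3 / 12 = 41 * 5^3 / 12 = 427.0833 um^4
Step 2: Convert E to consistent units (1 GPa = 1000 uN/um^2).
E = 130 GPa = 130000 uN/um^2
Step 3: Calculate tip deflection.
delta = F * L^3 / (3 * E * I)
delta = 34.0 * 106^3 / (3 * 130000 * 427.0833)
delta = 0.2431 um


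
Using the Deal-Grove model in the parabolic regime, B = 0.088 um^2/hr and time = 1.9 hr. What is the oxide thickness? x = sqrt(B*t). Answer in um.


Step 1: Compute B*t = 0.088 * 1.9 = 0.1672
Step 2: x = sqrt(0.1672)
x = 0.409 um


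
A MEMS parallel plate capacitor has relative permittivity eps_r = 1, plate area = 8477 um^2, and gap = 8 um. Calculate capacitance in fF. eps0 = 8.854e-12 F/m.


Step 1: Convert area to m^2: A = 8477e-12 m^2
Step 2: Convert gap to m: d = 8e-6 m
Step 3: C = eps0 * eps_r * A / d
C = 8.854e-12 * 1 * 8477e-12 / 8e-6
Step 4: Convert to fF (multiply by 1e15).
C = 9.38 fF


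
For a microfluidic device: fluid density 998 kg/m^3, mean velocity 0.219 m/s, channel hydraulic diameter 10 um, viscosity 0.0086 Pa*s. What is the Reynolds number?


Step 1: Convert Dh to meters: Dh = 10e-6 m
Step 2: Re = rho * v * Dh / mu
Re = 998 * 0.219 * 10e-6 / 0.0086
Re = 0.254


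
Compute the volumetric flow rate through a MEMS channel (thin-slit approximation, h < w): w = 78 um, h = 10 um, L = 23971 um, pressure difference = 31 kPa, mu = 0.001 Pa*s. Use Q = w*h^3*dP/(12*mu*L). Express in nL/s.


Step 1: Convert all dimensions to SI (meters).
w = 78e-6 m, h = 10e-6 m, L = 23971e-6 m, dP = 31e3 Pa
Step 2: Q = w * h^3 * dP / (12 * mu * L)
Q = 78e-6 * (10e-6)^3 * 31e3 / (12 * 0.001 * 23971e-6) = 8.40599e-12 m^3/s
Step 3: Convert Q from m^3/s to nL/s (1 m^3 = 1e12 nL, so multiply by 1e12).
Q = 8.406 nL/s


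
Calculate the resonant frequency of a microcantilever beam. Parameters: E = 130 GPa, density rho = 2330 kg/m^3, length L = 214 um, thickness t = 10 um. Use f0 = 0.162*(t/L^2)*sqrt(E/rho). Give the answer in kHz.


Step 1: Convert units to SI.
t_SI = 10e-6 m, L_SI = 214e-6 m
Step 2: Calculate sqrt(E/rho).
sqrt(130e9 / 2330) = 7469.54 m/s
Step 3: Compute f0.
f0 = 0.162 * 10e-6 / (214e-6)^2 * 7469.54 = 264229.5 Hz = 264.23 kHz


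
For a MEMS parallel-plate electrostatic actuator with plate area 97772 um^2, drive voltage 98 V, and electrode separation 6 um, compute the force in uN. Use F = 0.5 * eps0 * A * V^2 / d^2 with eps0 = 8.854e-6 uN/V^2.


Step 1: Identify parameters.
eps0 = 8.854e-6 uN/V^2, A = 97772 um^2, V = 98 V, d = 6 um
Step 2: Compute V^2 = 98^2 = 9604
Step 3: Compute d^2 = 6^2 = 36
Step 4: F = 0.5 * 8.854e-6 * 97772 * 9604 / 36
F = 115.471 uN


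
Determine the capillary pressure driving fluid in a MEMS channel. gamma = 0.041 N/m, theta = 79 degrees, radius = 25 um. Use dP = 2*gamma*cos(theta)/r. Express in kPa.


Step 1: cos(79 deg) = 0.1908
Step 2: Convert r to m: r = 25e-6 m
Step 3: dP = 2 * 0.041 * 0.1908 / 25e-6 = 625.8 Pa
Step 4: Convert Pa to kPa (divide by 1000).
dP = 0.63 kPa


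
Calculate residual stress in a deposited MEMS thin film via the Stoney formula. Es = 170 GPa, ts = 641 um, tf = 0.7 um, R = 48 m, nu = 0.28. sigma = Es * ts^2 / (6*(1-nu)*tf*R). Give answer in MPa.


Step 1: Compute numerator: Es * ts^2 = 170 * 641^2 = 69849770 (GPa*um^2)
Step 2: Compute denominator (R in um): 6*(1-nu)*tf*R = 6*0.72*0.7*48e6 = 145152000.0 (um^2)
Step 3: sigma (GPa) = 69849770 / 145152000.0 = 4.81218e-01 GPa
Step 4: Convert to MPa (x1000): sigma = 481.2 MPa


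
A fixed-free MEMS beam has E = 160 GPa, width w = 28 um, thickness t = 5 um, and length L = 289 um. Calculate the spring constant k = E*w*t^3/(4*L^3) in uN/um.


Step 1: Convert E to consistent units (1 GPa = 1000 uN/um^2).
E = 160 GPa = 160000 uN/um^2
Step 2: Compute t^3 = 5^3 = 125
Step 3: Compute L^3 = 289^3 = 24137569
Step 4: k = 160000 * 28 * 125 / (4 * 24137569)
k = 5.8001 uN/um


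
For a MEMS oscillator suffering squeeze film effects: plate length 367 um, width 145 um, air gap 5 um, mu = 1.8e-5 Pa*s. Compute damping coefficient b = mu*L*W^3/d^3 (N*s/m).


Step 1: Convert to SI.
L = 367e-6 m, W = 145e-6 m, d = 5e-6 m
Step 2: W^3 = (145e-6)^3 = 3.05e-12 m^3
Step 3: d^3 = (5e-6)^3 = 1.25e-16 m^3
Step 4: b = 1.8e-5 * 367e-6 * 3.05e-12 / 1.25e-16
b = 1.61e-04 N*s/m


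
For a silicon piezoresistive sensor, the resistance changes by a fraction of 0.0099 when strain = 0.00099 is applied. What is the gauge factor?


Step 1: Identify values.
dR/R = 0.0099, strain = 0.00099
Step 2: GF = (dR/R) / strain = 0.0099 / 0.00099
GF = 10.0


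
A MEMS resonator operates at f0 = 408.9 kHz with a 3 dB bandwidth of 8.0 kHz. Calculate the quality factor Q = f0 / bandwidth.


Step 1: Q = f0 / bandwidth
Step 2: Q = 408.9 / 8.0
Q = 51.1


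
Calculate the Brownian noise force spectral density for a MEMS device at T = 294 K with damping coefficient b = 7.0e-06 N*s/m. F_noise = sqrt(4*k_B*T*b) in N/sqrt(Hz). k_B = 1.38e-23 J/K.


Step 1: Compute 4 * k_B * T * b
= 4 * 1.38e-23 * 294 * 7.0e-06
= 1.1360e-25 N^2/Hz
Step 2: F_noise = sqrt(1.1360e-25)
F_noise = 3.37e-13 N/sqrt(Hz)


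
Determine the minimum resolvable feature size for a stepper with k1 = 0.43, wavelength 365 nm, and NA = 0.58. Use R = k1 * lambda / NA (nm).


Step 1: Identify values: k1 = 0.43, lambda = 365 nm, NA = 0.58
Step 2: R = k1 * lambda / NA
R = 0.43 * 365 / 0.58
R = 270.6 nm


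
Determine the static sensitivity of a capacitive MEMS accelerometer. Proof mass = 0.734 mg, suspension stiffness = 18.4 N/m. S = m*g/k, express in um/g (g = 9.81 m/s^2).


Step 1: Convert mass: m = 0.734 mg = 7.34e-07 kg
Step 2: S = m * g / k = 7.34e-07 * 9.81 / 18.4
Step 3: S = 3.91e-07 m/g
Step 4: Convert to um/g: S = 0.391 um/g


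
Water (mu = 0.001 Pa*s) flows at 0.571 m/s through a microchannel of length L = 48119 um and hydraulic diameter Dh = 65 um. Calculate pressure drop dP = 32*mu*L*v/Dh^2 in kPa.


Step 1: Convert to SI: L = 48119e-6 m, Dh = 65e-6 m
Step 2: dP = 32 * 0.001 * 48119e-6 * 0.571 / (65e-6)^2
Step 3: dP = 208101.86 Pa
Step 4: Convert to kPa: dP = 208.1 kPa


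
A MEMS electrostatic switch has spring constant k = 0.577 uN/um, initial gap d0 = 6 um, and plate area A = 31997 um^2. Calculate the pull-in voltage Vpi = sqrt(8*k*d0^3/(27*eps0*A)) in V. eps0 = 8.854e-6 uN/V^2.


Step 1: Compute numerator: 8 * k * d0^3 = 8 * 0.577 * 6^3 = 997.056
Step 2: Compute denominator: 27 * eps0 * A = 27 * 8.854e-6 * 31997 = 7.649139
Step 3: Vpi = sqrt(997.056 / 7.649139)
Vpi = 11.42 V


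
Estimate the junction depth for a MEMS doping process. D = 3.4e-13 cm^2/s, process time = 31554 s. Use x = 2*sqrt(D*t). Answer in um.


Step 1: Compute D*t = 3.4e-13 * 31554 = 1.072836e-08 cm^2
Step 2: sqrt(D*t) = 1.03578e-04 cm
Step 3: x = 2 * 1.03578e-04 cm = 2.07156e-04 cm
Step 4: Convert to um (1 cm = 1e4 um): x = 2.072 um


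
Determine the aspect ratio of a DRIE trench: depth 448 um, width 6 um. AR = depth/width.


Step 1: AR = depth / width
Step 2: AR = 448 / 6
AR = 74.7


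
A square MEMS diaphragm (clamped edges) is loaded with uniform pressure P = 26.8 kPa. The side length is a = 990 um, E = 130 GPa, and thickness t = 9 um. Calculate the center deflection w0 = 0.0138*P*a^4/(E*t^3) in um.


Step 1: Convert pressure to compatible units (E is in GPa, so P in GPa).
P = 26.8 kPa = 26.8e-6 GPa
Step 2: Compute numerator: 0.0138 * P * a^4.
a^4 = 990^4 = 960596010000
numerator = 0.0138 * 26.8e-6 * 960596010000 = 3.552668e+05
Step 3: Compute denominator: E * t^3 = 130 * 9^3 = 94770
Step 4: w0 = numerator / denominator = 3.552668e+05 / 94770 = 3.7487 um


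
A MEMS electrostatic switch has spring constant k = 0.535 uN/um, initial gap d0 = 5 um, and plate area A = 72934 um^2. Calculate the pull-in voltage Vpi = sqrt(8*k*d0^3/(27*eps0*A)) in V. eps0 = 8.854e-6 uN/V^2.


Step 1: Compute numerator: 8 * k * d0^3 = 8 * 0.535 * 5^3 = 535.0
Step 2: Compute denominator: 27 * eps0 * A = 27 * 8.854e-6 * 72934 = 17.435456
Step 3: Vpi = sqrt(535.0 / 17.435456)
Vpi = 5.54 V


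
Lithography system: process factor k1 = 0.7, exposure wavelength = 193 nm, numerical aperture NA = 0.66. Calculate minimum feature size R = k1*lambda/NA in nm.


Step 1: Identify values: k1 = 0.7, lambda = 193 nm, NA = 0.66
Step 2: R = k1 * lambda / NA
R = 0.7 * 193 / 0.66
R = 204.7 nm


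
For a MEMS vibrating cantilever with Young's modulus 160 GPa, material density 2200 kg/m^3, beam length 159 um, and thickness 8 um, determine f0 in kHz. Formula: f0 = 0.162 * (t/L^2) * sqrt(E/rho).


Step 1: Convert units to SI.
t_SI = 8e-6 m, L_SI = 159e-6 m
Step 2: Calculate sqrt(E/rho).
sqrt(160e9 / 2200) = 8528.03 m/s
Step 3: Compute f0.
f0 = 0.162 * 8e-6 / (159e-6)^2 * 8528.03 = 437179.2 Hz = 437.18 kHz


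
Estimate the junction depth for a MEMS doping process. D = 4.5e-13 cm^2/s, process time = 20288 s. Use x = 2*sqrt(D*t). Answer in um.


Step 1: Compute D*t = 4.5e-13 * 20288 = 9.1296e-09 cm^2
Step 2: sqrt(D*t) = 9.55489e-05 cm
Step 3: x = 2 * 9.55489e-05 cm = 1.910978e-04 cm
Step 4: Convert to um (1 cm = 1e4 um): x = 1.911 um


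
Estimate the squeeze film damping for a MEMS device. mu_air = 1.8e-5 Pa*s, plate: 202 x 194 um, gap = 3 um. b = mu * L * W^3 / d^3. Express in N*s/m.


Step 1: Convert to SI.
L = 202e-6 m, W = 194e-6 m, d = 3e-6 m
Step 2: W^3 = (194e-6)^3 = 7.30e-12 m^3
Step 3: d^3 = (3e-6)^3 = 2.70e-17 m^3
Step 4: b = 1.8e-5 * 202e-6 * 7.30e-12 / 2.70e-17
b = 9.83e-04 N*s/m


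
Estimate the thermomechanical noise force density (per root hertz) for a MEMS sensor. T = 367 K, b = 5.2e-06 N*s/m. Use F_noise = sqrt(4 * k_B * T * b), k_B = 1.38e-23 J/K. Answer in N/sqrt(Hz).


Step 1: Compute 4 * k_B * T * b
= 4 * 1.38e-23 * 367 * 5.2e-06
= 1.0534e-25 N^2/Hz
Step 2: F_noise = sqrt(1.0534e-25)
F_noise = 3.25e-13 N/sqrt(Hz)


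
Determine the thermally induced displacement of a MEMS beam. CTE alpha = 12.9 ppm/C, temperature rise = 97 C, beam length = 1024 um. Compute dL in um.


Step 1: Convert CTE: alpha = 12.9 ppm/C = 12.9e-6 /C
Step 2: dL = 12.9e-6 * 97 * 1024
dL = 1.2813 um


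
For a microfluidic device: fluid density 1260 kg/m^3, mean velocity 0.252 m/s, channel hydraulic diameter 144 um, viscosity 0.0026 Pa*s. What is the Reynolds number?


Step 1: Convert Dh to meters: Dh = 144e-6 m
Step 2: Re = rho * v * Dh / mu
Re = 1260 * 0.252 * 144e-6 / 0.0026
Re = 17.586


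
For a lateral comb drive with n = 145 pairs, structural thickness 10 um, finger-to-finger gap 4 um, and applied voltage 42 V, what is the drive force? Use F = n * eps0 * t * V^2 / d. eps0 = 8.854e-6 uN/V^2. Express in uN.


Step 1: Parameters: n=145, eps0=8.854e-6 uN/V^2, t=10 um, V=42 V, d=4 um
Step 2: V^2 = 1764
Step 3: F = 145 * 8.854e-6 * 10 * 1764 / 4
F = 5.662 uN


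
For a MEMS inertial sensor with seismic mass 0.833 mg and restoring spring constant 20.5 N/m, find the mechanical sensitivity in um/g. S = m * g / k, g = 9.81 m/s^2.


Step 1: Convert mass: m = 0.833 mg = 8.33e-07 kg
Step 2: S = m * g / k = 8.33e-07 * 9.81 / 20.5
Step 3: S = 3.99e-07 m/g
Step 4: Convert to um/g: S = 0.399 um/g


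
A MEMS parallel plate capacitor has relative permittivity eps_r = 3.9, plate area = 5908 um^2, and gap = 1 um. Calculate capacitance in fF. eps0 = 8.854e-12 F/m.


Step 1: Convert area to m^2: A = 5908e-12 m^2
Step 2: Convert gap to m: d = 1e-6 m
Step 3: C = eps0 * eps_r * A / d
C = 8.854e-12 * 3.9 * 5908e-12 / 1e-6
Step 4: Convert to fF (multiply by 1e15).
C = 204.01 fF


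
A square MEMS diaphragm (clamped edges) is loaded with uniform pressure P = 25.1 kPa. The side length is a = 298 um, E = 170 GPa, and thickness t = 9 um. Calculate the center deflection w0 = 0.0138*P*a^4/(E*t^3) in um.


Step 1: Convert pressure to compatible units (E is in GPa, so P in GPa).
P = 25.1 kPa = 25.1e-6 GPa
Step 2: Compute numerator: 0.0138 * P * a^4.
a^4 = 298^4 = 7886150416
numerator = 0.0138 * 25.1e-6 * 7886150416 = 2.732e+03
Step 3: Compute denominator: E * t^3 = 170 * 9^3 = 123930
Step 4: w0 = numerator / denominator = 2.732e+03 / 123930 = 0.022 um


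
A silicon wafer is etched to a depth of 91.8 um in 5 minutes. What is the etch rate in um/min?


Step 1: Etch rate = depth / time
Step 2: rate = 91.8 / 5
rate = 18.36 um/min


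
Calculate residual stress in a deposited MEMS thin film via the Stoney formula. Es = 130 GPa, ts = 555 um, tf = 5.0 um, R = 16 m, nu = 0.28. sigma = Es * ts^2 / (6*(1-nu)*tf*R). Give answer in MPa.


Step 1: Compute numerator: Es * ts^2 = 130 * 555^2 = 40043250 (GPa*um^2)
Step 2: Compute denominator (R in um): 6*(1-nu)*tf*R = 6*0.72*5.0*16e6 = 345600000.0 (um^2)
Step 3: sigma (GPa) = 40043250 / 345600000.0 = 1.15866e-01 GPa
Step 4: Convert to MPa (x1000): sigma = 115.9 MPa


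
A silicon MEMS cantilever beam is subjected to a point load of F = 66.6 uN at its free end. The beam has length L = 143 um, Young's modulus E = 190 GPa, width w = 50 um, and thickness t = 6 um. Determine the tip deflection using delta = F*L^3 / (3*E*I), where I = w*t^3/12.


Step 1: Calculate the second moment of area.
I = w * t^3 / 12 = 50 * 6^3 / 12 = 900.0 um^4
Step 2: Convert E to consistent units (1 GPa = 1000 uN/um^2).
E = 190 GPa = 190000 uN/um^2
Step 3: Calculate tip deflection.
delta = F * L^3 / (3 * E * I)
delta = 66.6 * 143^3 / (3 * 190000 * 900.0)
delta = 0.3796 um


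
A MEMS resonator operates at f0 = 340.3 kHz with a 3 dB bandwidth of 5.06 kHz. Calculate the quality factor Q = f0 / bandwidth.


Step 1: Q = f0 / bandwidth
Step 2: Q = 340.3 / 5.06
Q = 67.3


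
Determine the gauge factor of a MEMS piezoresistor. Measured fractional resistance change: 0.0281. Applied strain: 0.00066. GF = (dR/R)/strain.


Step 1: Identify values.
dR/R = 0.0281, strain = 0.00066
Step 2: GF = (dR/R) / strain = 0.0281 / 0.00066
GF = 42.6


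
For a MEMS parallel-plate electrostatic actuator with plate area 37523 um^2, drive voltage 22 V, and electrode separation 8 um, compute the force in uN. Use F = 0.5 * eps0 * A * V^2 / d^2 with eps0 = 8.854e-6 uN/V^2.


Step 1: Identify parameters.
eps0 = 8.854e-6 uN/V^2, A = 37523 um^2, V = 22 V, d = 8 um
Step 2: Compute V^2 = 22^2 = 484
Step 3: Compute d^2 = 8^2 = 64
Step 4: F = 0.5 * 8.854e-6 * 37523 * 484 / 64
F = 1.256 uN


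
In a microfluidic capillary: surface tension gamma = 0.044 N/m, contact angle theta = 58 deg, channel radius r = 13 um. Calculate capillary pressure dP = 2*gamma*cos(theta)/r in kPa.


Step 1: cos(58 deg) = 0.5299
Step 2: Convert r to m: r = 13e-6 m
Step 3: dP = 2 * 0.044 * 0.5299 / 13e-6 = 3587.0 Pa
Step 4: Convert Pa to kPa (divide by 1000).
dP = 3.59 kPa


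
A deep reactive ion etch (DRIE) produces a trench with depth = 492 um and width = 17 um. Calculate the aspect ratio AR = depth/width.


Step 1: AR = depth / width
Step 2: AR = 492 / 17
AR = 28.9


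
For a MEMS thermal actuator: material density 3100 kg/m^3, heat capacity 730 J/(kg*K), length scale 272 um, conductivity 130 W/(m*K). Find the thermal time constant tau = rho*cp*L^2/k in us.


Step 1: Convert L to m: L = 272e-6 m
Step 2: L^2 = (272e-6)^2 = 7.3984e-08 m^2
Step 3: tau = 3100 * 730 * 7.3984e-08 / 130 = 1.28789071e-03 s
Step 4: Convert to microseconds (multiply by 1e6).
tau = 1287.891 us


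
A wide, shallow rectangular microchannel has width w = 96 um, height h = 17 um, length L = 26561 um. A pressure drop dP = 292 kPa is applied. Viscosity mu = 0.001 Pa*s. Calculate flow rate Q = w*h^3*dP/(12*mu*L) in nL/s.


Step 1: Convert all dimensions to SI (meters).
w = 96e-6 m, h = 17e-6 m, L = 26561e-6 m, dP = 292e3 Pa
Step 2: Q = w * h^3 * dP / (12 * mu * L)
Q = 96e-6 * (17e-6)^3 * 292e3 / (12 * 0.001 * 26561e-6) = 4.3209096e-10 m^3/s
Step 3: Convert Q from m^3/s to nL/s (1 m^3 = 1e12 nL, so multiply by 1e12).
Q = 432.091 nL/s


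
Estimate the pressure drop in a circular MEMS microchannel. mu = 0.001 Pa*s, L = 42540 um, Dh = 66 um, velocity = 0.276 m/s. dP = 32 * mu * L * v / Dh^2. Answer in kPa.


Step 1: Convert to SI: L = 42540e-6 m, Dh = 66e-6 m
Step 2: dP = 32 * 0.001 * 42540e-6 * 0.276 / (66e-6)^2
Step 3: dP = 86251.90 Pa
Step 4: Convert to kPa: dP = 86.25 kPa


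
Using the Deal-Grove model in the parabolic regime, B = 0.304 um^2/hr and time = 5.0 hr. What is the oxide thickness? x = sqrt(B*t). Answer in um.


Step 1: Compute B*t = 0.304 * 5.0 = 1.52
Step 2: x = sqrt(1.52)
x = 1.233 um


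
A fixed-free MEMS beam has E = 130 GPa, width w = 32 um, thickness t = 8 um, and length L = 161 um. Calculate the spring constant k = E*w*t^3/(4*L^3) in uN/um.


Step 1: Convert E to consistent units (1 GPa = 1000 uN/um^2).
E = 130 GPa = 130000 uN/um^2
Step 2: Compute t^3 = 8^3 = 512
Step 3: Compute L^3 = 161^3 = 4173281
Step 4: k = 130000 * 32 * 512 / (4 * 4173281)
k = 127.5927 uN/um


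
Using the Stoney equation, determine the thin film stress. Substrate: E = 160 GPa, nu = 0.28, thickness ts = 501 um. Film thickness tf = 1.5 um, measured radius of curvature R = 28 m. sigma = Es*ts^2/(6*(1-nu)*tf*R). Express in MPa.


Step 1: Compute numerator: Es * ts^2 = 160 * 501^2 = 40160160 (GPa*um^2)
Step 2: Compute denominator (R in um): 6*(1-nu)*tf*R = 6*0.72*1.5*28e6 = 181440000.0 (um^2)
Step 3: sigma (GPa) = 40160160 / 181440000.0 = 2.21341e-01 GPa
Step 4: Convert to MPa (x1000): sigma = 221.3 MPa


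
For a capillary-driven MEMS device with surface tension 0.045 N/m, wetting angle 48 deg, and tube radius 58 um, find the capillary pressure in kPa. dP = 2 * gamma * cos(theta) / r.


Step 1: cos(48 deg) = 0.6691
Step 2: Convert r to m: r = 58e-6 m
Step 3: dP = 2 * 0.045 * 0.6691 / 58e-6 = 1038.3 Pa
Step 4: Convert Pa to kPa (divide by 1000).
dP = 1.04 kPa


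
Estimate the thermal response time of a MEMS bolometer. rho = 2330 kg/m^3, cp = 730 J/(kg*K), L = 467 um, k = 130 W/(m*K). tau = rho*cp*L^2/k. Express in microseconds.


Step 1: Convert L to m: L = 467e-6 m
Step 2: L^2 = (467e-6)^2 = 2.18089e-07 m^2
Step 3: tau = 2330 * 730 * 2.18089e-07 / 130 = 2.85344292e-03 s
Step 4: Convert to microseconds (multiply by 1e6).
tau = 2853.443 us


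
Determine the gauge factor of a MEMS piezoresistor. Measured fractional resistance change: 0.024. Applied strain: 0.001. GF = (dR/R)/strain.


Step 1: Identify values.
dR/R = 0.024, strain = 0.001
Step 2: GF = (dR/R) / strain = 0.024 / 0.001
GF = 24.0


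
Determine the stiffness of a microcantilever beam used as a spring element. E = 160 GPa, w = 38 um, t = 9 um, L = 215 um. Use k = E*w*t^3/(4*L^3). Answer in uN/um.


Step 1: Convert E to consistent units (1 GPa = 1000 uN/um^2).
E = 160 GPa = 160000 uN/um^2
Step 2: Compute t^3 = 9^3 = 729
Step 3: Compute L^3 = 215^3 = 9938375
Step 4: k = 160000 * 38 * 729 / (4 * 9938375)
k = 111.4951 uN/um


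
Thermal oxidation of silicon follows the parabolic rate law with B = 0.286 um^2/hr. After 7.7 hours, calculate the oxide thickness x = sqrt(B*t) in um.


Step 1: Compute B*t = 0.286 * 7.7 = 2.2022
Step 2: x = sqrt(2.2022)
x = 1.484 um


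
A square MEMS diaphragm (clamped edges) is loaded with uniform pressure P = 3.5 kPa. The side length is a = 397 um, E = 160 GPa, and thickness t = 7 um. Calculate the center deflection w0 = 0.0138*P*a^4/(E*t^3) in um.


Step 1: Convert pressure to compatible units (E is in GPa, so P in GPa).
P = 3.5 kPa = 3.5e-6 GPa
Step 2: Compute numerator: 0.0138 * P * a^4.
a^4 = 397^4 = 24840596881
numerator = 0.0138 * 3.5e-6 * 24840596881 = 1.1998e+03
Step 3: Compute denominator: E * t^3 = 160 * 7^3 = 54880
Step 4: w0 = numerator / denominator = 1.1998e+03 / 54880 = 0.0219 um


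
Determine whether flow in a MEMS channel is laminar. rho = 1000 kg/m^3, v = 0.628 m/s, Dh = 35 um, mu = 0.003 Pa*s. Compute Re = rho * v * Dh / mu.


Step 1: Convert Dh to meters: Dh = 35e-6 m
Step 2: Re = rho * v * Dh / mu
Re = 1000 * 0.628 * 35e-6 / 0.003
Re = 7.327
Since Re = 7.327 is below ~2300, the flow is laminar.


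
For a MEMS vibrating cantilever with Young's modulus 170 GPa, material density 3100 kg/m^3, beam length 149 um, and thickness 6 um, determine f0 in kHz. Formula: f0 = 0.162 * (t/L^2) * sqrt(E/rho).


Step 1: Convert units to SI.
t_SI = 6e-6 m, L_SI = 149e-6 m
Step 2: Calculate sqrt(E/rho).
sqrt(170e9 / 3100) = 7405.32 m/s
Step 3: Compute f0.
f0 = 0.162 * 6e-6 / (149e-6)^2 * 7405.32 = 324218.3 Hz = 324.22 kHz


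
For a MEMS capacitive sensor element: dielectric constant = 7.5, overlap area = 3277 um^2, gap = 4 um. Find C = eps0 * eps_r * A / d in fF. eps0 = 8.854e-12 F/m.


Step 1: Convert area to m^2: A = 3277e-12 m^2
Step 2: Convert gap to m: d = 4e-6 m
Step 3: C = eps0 * eps_r * A / d
C = 8.854e-12 * 7.5 * 3277e-12 / 4e-6
Step 4: Convert to fF (multiply by 1e15).
C = 54.4 fF


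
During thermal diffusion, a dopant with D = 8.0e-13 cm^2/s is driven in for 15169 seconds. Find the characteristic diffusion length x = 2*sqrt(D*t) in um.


Step 1: Compute D*t = 8.0e-13 * 15169 = 1.21352e-08 cm^2
Step 2: sqrt(D*t) = 1.1016e-04 cm
Step 3: x = 2 * 1.1016e-04 cm = 2.2032e-04 cm
Step 4: Convert to um (1 cm = 1e4 um): x = 2.203 um


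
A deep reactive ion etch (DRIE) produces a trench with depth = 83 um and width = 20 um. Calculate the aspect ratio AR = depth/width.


Step 1: AR = depth / width
Step 2: AR = 83 / 20
AR = 4.2


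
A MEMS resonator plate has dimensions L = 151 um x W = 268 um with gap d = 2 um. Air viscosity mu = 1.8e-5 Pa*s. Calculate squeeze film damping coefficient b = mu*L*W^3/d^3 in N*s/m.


Step 1: Convert to SI.
L = 151e-6 m, W = 268e-6 m, d = 2e-6 m
Step 2: W^3 = (268e-6)^3 = 1.92e-11 m^3
Step 3: d^3 = (2e-6)^3 = 8.00e-18 m^3
Step 4: b = 1.8e-5 * 151e-6 * 1.92e-11 / 8.00e-18
b = 6.54e-03 N*s/m


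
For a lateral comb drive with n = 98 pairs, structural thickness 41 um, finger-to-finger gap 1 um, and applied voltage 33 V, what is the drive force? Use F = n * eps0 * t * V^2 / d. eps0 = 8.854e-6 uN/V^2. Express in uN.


Step 1: Parameters: n=98, eps0=8.854e-6 uN/V^2, t=41 um, V=33 V, d=1 um
Step 2: V^2 = 1089
Step 3: F = 98 * 8.854e-6 * 41 * 1089 / 1
F = 38.742 uN


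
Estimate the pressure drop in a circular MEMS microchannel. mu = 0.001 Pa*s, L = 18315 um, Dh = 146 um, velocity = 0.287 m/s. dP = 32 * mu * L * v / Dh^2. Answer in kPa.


Step 1: Convert to SI: L = 18315e-6 m, Dh = 146e-6 m
Step 2: dP = 32 * 0.001 * 18315e-6 * 0.287 / (146e-6)^2
Step 3: dP = 7891.02 Pa
Step 4: Convert to kPa: dP = 7.89 kPa


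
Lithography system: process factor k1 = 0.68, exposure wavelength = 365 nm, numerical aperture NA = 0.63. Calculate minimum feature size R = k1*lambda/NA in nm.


Step 1: Identify values: k1 = 0.68, lambda = 365 nm, NA = 0.63
Step 2: R = k1 * lambda / NA
R = 0.68 * 365 / 0.63
R = 394.0 nm


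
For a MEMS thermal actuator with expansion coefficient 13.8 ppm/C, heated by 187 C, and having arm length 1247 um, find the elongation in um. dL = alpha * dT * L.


Step 1: Convert CTE: alpha = 13.8 ppm/C = 13.8e-6 /C
Step 2: dL = 13.8e-6 * 187 * 1247
dL = 3.218 um


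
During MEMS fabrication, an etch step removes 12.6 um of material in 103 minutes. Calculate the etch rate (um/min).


Step 1: Etch rate = depth / time
Step 2: rate = 12.6 / 103
rate = 0.122 um/min


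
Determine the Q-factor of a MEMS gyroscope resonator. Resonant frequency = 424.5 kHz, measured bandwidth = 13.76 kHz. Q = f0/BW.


Step 1: Q = f0 / bandwidth
Step 2: Q = 424.5 / 13.76
Q = 30.9


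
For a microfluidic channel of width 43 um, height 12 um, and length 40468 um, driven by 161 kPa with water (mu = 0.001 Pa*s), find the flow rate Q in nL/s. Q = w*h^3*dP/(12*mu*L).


Step 1: Convert all dimensions to SI (meters).
w = 43e-6 m, h = 12e-6 m, L = 40468e-6 m, dP = 161e3 Pa
Step 2: Q = w * h^3 * dP / (12 * mu * L)
Q = 43e-6 * (12e-6)^3 * 161e3 / (12 * 0.001 * 40468e-6) = 2.463458e-11 m^3/s
Step 3: Convert Q from m^3/s to nL/s (1 m^3 = 1e12 nL, so multiply by 1e12).
Q = 24.635 nL/s


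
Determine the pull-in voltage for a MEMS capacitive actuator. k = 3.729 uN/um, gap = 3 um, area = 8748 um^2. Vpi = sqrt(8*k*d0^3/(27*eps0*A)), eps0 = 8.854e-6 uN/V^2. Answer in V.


Step 1: Compute numerator: 8 * k * d0^3 = 8 * 3.729 * 3^3 = 805.464
Step 2: Compute denominator: 27 * eps0 * A = 27 * 8.854e-6 * 8748 = 2.091279
Step 3: Vpi = sqrt(805.464 / 2.091279)
Vpi = 19.63 V


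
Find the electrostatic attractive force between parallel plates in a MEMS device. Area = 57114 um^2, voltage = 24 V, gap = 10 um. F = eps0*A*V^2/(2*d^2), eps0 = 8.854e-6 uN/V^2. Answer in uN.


Step 1: Identify parameters.
eps0 = 8.854e-6 uN/V^2, A = 57114 um^2, V = 24 V, d = 10 um
Step 2: Compute V^2 = 24^2 = 576
Step 3: Compute d^2 = 10^2 = 100
Step 4: F = 0.5 * 8.854e-6 * 57114 * 576 / 100
F = 1.456 uN


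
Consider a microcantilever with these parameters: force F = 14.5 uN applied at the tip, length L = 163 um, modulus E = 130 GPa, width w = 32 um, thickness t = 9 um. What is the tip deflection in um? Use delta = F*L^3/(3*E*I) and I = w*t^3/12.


Step 1: Calculate the second moment of area.
I = w * t^3 / 12 = 32 * 9^3 / 12 = 1944.0 um^4
Step 2: Convert E to consistent units (1 GPa = 1000 uN/um^2).
E = 130 GPa = 130000 uN/um^2
Step 3: Calculate tip deflection.
delta = F * L^3 / (3 * E * I)
delta = 14.5 * 163^3 / (3 * 130000 * 1944.0)
delta = 0.0828 um


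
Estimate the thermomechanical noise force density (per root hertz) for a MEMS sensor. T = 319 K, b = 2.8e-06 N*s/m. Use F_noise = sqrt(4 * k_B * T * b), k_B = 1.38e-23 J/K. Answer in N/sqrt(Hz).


Step 1: Compute 4 * k_B * T * b
= 4 * 1.38e-23 * 319 * 2.8e-06
= 4.9305e-26 N^2/Hz
Step 2: F_noise = sqrt(4.9305e-26)
F_noise = 2.22e-13 N/sqrt(Hz)


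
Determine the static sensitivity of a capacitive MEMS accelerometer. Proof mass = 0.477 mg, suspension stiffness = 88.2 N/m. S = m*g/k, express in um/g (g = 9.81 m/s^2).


Step 1: Convert mass: m = 0.477 mg = 4.77e-07 kg
Step 2: S = m * g / k = 4.77e-07 * 9.81 / 88.2
Step 3: S = 5.31e-08 m/g
Step 4: Convert to um/g: S = 0.053 um/g


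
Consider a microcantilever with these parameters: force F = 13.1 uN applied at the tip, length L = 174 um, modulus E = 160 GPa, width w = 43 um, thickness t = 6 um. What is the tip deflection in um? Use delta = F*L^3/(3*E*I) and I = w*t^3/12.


Step 1: Calculate the second moment of area.
I = w * t^3 / 12 = 43 * 6^3 / 12 = 774.0 um^4
Step 2: Convert E to consistent units (1 GPa = 1000 uN/um^2).
E = 160 GPa = 160000 uN/um^2
Step 3: Calculate tip deflection.
delta = F * L^3 / (3 * E * I)
delta = 13.1 * 174^3 / (3 * 160000 * 774.0)
delta = 0.1858 um


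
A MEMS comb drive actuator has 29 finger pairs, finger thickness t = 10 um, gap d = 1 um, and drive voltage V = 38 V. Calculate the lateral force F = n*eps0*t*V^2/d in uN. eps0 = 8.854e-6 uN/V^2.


Step 1: Parameters: n=29, eps0=8.854e-6 uN/V^2, t=10 um, V=38 V, d=1 um
Step 2: V^2 = 1444
Step 3: F = 29 * 8.854e-6 * 10 * 1444 / 1
F = 3.708 uN


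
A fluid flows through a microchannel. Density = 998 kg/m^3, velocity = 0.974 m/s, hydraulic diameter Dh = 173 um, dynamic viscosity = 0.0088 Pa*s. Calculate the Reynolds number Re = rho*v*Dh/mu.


Step 1: Convert Dh to meters: Dh = 173e-6 m
Step 2: Re = rho * v * Dh / mu
Re = 998 * 0.974 * 173e-6 / 0.0088
Re = 19.11


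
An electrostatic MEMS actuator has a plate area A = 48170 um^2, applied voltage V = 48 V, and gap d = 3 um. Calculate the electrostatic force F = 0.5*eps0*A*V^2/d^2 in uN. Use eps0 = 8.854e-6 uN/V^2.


Step 1: Identify parameters.
eps0 = 8.854e-6 uN/V^2, A = 48170 um^2, V = 48 V, d = 3 um
Step 2: Compute V^2 = 48^2 = 2304
Step 3: Compute d^2 = 3^2 = 9
Step 4: F = 0.5 * 8.854e-6 * 48170 * 2304 / 9
F = 54.592 uN
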